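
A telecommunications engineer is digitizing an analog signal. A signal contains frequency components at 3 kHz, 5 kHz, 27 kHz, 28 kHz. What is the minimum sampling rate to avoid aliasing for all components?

The highest frequency component is f_max = 28 kHz.
Nyquist rate = 2 * f_max = 2 * 28 kHz = 56 kHz.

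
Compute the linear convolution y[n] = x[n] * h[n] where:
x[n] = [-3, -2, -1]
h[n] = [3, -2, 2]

y[n] = sum_k x[k]*h[n-k]. Output length = len(x) + len(h) - 1 = 3 + 3 - 1 = 5.
y[0] = -3*3 = -9
y[1] = -2*3 + -3*-2 = 0
y[2] = -1*3 + -2*-2 + -3*2 = -5
y[3] = -1*-2 + -2*2 = -2
y[4] = -1*2 = -2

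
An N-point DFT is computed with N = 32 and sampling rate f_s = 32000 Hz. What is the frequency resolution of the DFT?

DFT frequency resolution = f_s / N
= 32000 / 32 = 1000 Hz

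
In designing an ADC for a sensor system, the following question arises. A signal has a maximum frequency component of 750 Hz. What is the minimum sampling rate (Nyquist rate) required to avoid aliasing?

By the Nyquist-Shannon sampling theorem,
the minimum sampling rate (Nyquist rate) must be at least 2 * f_max.
Nyquist rate = 2 * 750 Hz = 1500 Hz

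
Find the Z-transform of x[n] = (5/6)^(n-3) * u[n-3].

Time-shifting property: if X(z) = Z{x[n]}, then Z{x[n-d]} = z^(-d) * X(z)
X(z) = z/(z - 5/6) for x[n] = (5/6)^n * u[n]
Z{x[n-3]} = z^(-3) * z/(z - 5/6) = z^(-2)/(z - 5/6)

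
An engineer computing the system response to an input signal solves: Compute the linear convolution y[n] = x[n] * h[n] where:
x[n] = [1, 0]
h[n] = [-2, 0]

y[n] = sum_k x[k]*h[n-k]. Output length = len(x) + len(h) - 1 = 2 + 2 - 1 = 3.
y[0] = 1*-2 = -2
y[1] = 0*-2 + 1*0 = 0
y[2] = 0*0 = 0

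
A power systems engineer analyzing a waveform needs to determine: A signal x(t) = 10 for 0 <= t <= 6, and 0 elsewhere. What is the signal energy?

Energy = integral of |x(t)|^2 dt over the signal duration
= 10^2 * 6 = 100 * 6 = 600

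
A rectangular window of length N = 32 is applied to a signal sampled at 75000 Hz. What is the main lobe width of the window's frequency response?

For a rectangular window of length N,
the main lobe width in frequency is 2*f_s/N.
= 2*75000/32 = 9375/2 Hz
This determines the minimum frequency separation for resolving two sinusoids.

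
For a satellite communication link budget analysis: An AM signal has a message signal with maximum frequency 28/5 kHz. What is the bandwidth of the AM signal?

In AM (double-sideband), the bandwidth is twice the message frequency.
BW = 2 * f_m = 2 * 28/5 kHz = 56/5 kHz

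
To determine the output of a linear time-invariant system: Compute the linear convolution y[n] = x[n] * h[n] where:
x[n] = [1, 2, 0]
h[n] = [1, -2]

y[n] = sum_k x[k]*h[n-k]. Output length = len(x) + len(h) - 1 = 3 + 2 - 1 = 4.
y[0] = 1*1 = 1
y[1] = 2*1 + 1*-2 = 0
y[2] = 0*1 + 2*-2 = -4
y[3] = 0*-2 = 0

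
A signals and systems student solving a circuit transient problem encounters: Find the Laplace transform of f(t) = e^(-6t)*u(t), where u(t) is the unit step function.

Standard Laplace transform pair:
e^(-at)*u(t) <-> 1/(s+a)
With a = 6: L{e^(-6t)*u(t)} = 1/(s+6), ROC: Re(s) > -6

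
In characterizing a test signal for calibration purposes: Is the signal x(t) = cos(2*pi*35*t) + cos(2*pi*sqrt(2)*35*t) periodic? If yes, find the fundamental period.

f1 = 35 Hz, f2 = 35*sqrt(2) Hz
Ratio f2/f1 = sqrt(2), which is irrational.
Since the frequency ratio is irrational, no common period exists.
The signal is not periodic.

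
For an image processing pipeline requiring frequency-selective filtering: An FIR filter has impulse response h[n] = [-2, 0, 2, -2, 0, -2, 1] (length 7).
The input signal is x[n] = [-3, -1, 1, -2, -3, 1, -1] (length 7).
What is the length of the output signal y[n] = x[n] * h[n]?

For linear convolution, the output length is:
len(y) = len(x) + len(h) - 1 = 7 + 7 - 1 = 13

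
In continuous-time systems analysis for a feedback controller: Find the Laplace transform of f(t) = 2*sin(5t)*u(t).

Standard pair: sin(wt)*u(t) <-> w/(s^2+w^2)
With w = 5: L{2*sin(5t)*u(t)} = 10/(s^2+25)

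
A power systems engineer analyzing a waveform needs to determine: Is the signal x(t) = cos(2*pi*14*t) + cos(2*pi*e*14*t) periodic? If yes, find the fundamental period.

f1 = 14 Hz, f2 = 14*e Hz
Ratio f2/f1 = e, which is irrational.
Since the frequency ratio is irrational, no common period exists.
The signal is not periodic.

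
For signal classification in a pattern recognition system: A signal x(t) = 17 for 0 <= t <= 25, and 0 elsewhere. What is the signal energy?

Energy = integral of |x(t)|^2 dt over the signal duration
= 17^2 * 25 = 289 * 25 = 7225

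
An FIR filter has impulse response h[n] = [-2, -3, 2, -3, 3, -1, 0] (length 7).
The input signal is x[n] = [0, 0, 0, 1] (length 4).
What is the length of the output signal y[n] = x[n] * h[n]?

For linear convolution, the output length is:
len(y) = len(x) + len(h) - 1 = 4 + 7 - 1 = 10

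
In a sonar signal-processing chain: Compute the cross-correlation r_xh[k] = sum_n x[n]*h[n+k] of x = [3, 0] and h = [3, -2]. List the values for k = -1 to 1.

Both sequences indexed from 0 and zero outside their support.
Lags with overlap: k = -1 to 1.
  r_xh[-1] = x[1]*h[0] = 0
  r_xh[0] = x[0]*h[0] + x[1]*h[1] = 9
  r_xh[1] = x[0]*h[1] = -6
r_xh = [0, 9, -6] (for k = -1, ..., 1)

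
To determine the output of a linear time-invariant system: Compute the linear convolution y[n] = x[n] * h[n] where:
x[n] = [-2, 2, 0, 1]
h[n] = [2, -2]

y[n] = sum_k x[k]*h[n-k]. Output length = len(x) + len(h) - 1 = 4 + 2 - 1 = 5.
y[0] = -2*2 = -4
y[1] = 2*2 + -2*-2 = 8
y[2] = 0*2 + 2*-2 = -4
y[3] = 1*2 + 0*-2 = 2
y[4] = 1*-2 = -2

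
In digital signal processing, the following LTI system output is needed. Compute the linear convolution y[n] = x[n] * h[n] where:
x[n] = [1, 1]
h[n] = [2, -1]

y[n] = sum_k x[k]*h[n-k]. Output length = len(x) + len(h) - 1 = 2 + 2 - 1 = 3.
y[0] = 1*2 = 2
y[1] = 1*2 + 1*-1 = 1
y[2] = 1*-1 = -1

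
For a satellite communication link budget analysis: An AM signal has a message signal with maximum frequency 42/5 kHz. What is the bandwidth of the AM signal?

In AM (double-sideband), the bandwidth is twice the message frequency.
BW = 2 * f_m = 2 * 42/5 kHz = 84/5 kHz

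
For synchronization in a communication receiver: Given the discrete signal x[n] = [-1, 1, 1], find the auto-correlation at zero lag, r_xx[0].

The auto-correlation at zero lag r_xx[0] equals the signal energy.
r_xx[0] = sum of x[n]^2 = (-1)^2 + 1^2 + 1^2
= 1 + 1 + 1 = 3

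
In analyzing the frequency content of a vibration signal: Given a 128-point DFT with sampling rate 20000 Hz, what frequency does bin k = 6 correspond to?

The frequency of DFT bin k is: f_k = k * f_s / N
f_6 = 6 * 20000 / 128 = 1875/2 Hz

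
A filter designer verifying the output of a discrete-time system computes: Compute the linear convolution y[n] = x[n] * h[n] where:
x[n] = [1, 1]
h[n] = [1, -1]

y[n] = sum_k x[k]*h[n-k]. Output length = len(x) + len(h) - 1 = 2 + 2 - 1 = 3.
y[0] = 1*1 = 1
y[1] = 1*1 + 1*-1 = 0
y[2] = 1*-1 = -1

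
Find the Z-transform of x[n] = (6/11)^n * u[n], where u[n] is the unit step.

The Z-transform of a^n * u[n] is z/(z-a) for |z| > |a|.
Here a = 6/11, so X(z) = z/(z - (6/11)) = 11z/(11z - 6)
ROC: |z| > 6/11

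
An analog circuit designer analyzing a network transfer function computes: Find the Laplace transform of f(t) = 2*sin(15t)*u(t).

Standard pair: sin(wt)*u(t) <-> w/(s^2+w^2)
With w = 15: L{2*sin(15t)*u(t)} = 30/(s^2+225)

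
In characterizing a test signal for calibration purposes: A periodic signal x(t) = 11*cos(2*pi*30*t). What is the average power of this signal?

Average power of A*cos(wt) is A^2/2.
P = 11^2 / 2 = 121/2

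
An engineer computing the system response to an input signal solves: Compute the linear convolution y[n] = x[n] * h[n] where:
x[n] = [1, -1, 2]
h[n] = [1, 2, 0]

y[n] = sum_k x[k]*h[n-k]. Output length = len(x) + len(h) - 1 = 3 + 3 - 1 = 5.
y[0] = 1*1 = 1
y[1] = -1*1 + 1*2 = 1
y[2] = 2*1 + -1*2 + 1*0 = 0
y[3] = 2*2 + -1*0 = 4
y[4] = 2*0 = 0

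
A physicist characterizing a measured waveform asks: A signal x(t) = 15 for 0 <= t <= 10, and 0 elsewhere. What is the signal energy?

Energy = integral of |x(t)|^2 dt over the signal duration
= 15^2 * 10 = 225 * 10 = 2250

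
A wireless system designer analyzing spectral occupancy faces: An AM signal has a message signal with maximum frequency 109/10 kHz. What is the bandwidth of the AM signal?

In AM (double-sideband), the bandwidth is twice the message frequency.
BW = 2 * f_m = 2 * 109/10 kHz = 109/5 kHz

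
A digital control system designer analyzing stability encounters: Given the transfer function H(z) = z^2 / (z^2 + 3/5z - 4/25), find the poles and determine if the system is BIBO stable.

Poles are roots of the denominator: z^2 + 3/5z - 4/25 = 0.
Quadratic formula: z = [-(3/5) +/- sqrt((3/5)^2 - 4*(-4/25))] / 2
Discriminant = 9/25 + 16/25 = 1; sqrt = 1.
z = (-3/5 +/- 1) / 2 => z = 1/5 or z = -4/5.
|p1| = 4/5, |p2| = 1/5.
For BIBO stability, all poles must lie inside the unit circle (|p| < 1).
System is STABLE since both |p| < 1.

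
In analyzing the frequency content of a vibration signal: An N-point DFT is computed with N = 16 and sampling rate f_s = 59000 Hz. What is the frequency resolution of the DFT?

DFT frequency resolution = f_s / N
= 59000 / 16 = 7375/2 Hz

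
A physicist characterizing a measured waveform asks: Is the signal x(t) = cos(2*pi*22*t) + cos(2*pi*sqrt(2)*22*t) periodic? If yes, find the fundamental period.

f1 = 22 Hz, f2 = 22*sqrt(2) Hz
Ratio f2/f1 = sqrt(2), which is irrational.
Since the frequency ratio is irrational, no common period exists.
The signal is not periodic.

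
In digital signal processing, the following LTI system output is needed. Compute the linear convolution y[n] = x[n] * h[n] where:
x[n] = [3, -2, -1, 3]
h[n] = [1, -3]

y[n] = sum_k x[k]*h[n-k]. Output length = len(x) + len(h) - 1 = 4 + 2 - 1 = 5.
y[0] = 3*1 = 3
y[1] = -2*1 + 3*-3 = -11
y[2] = -1*1 + -2*-3 = 5
y[3] = 3*1 + -1*-3 = 6
y[4] = 3*-3 = -9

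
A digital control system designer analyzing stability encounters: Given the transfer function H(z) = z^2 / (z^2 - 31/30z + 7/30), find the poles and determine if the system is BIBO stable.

Poles are roots of the denominator: z^2 - 31/30z + 7/30 = 0.
Quadratic formula: z = [-(-31/30) +/- sqrt((-31/30)^2 - 4*(7/30))] / 2
Discriminant = 961/900 - 14/15 = 121/900; sqrt = 11/30.
z = (31/30 +/- 11/30) / 2 => z = 7/10 or z = 1/3.
|p1| = 7/10, |p2| = 1/3.
For BIBO stability, all poles must lie inside the unit circle (|p| < 1).
System is STABLE since both |p| < 1.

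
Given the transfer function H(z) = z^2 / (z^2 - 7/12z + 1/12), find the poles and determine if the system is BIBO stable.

Poles are roots of the denominator: z^2 - 7/12z + 1/12 = 0.
Quadratic formula: z = [-(-7/12) +/- sqrt((-7/12)^2 - 4*(1/12))] / 2
Discriminant = 49/144 - 1/3 = 1/144; sqrt = 1/12.
z = (7/12 +/- 1/12) / 2 => z = 1/3 or z = 1/4.
|p1| = 1/4, |p2| = 1/3.
For BIBO stability, all poles must lie inside the unit circle (|p| < 1).
System is STABLE since both |p| < 1.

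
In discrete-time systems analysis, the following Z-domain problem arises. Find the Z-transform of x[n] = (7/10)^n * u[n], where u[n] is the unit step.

The Z-transform of a^n * u[n] is z/(z-a) for |z| > |a|.
Here a = 7/10, so X(z) = z/(z - (7/10)) = 10z/(10z - 7)
ROC: |z| > 7/10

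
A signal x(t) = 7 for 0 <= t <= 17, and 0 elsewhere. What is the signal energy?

Energy = integral of |x(t)|^2 dt over the signal duration
= 7^2 * 17 = 49 * 17 = 833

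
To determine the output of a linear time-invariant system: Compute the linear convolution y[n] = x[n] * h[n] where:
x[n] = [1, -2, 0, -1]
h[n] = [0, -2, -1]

y[n] = sum_k x[k]*h[n-k]. Output length = len(x) + len(h) - 1 = 4 + 3 - 1 = 6.
y[0] = 1*0 = 0
y[1] = -2*0 + 1*-2 = -2
y[2] = 0*0 + -2*-2 + 1*-1 = 3
y[3] = -1*0 + 0*-2 + -2*-1 = 2
y[4] = -1*-2 + 0*-1 = 2
y[5] = -1*-1 = 1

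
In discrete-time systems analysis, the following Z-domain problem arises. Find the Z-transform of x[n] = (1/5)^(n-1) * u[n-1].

Time-shifting property: if X(z) = Z{x[n]}, then Z{x[n-d]} = z^(-d) * X(z)
X(z) = z/(z - 1/5) for x[n] = (1/5)^n * u[n]
Z{x[n-1]} = z^(-1) * z/(z - 1/5) = 1/(z - 1/5)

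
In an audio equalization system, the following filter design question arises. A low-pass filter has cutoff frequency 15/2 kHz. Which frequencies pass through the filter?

A low-pass filter passes all frequencies below the cutoff frequency 15/2 kHz and attenuates higher frequencies.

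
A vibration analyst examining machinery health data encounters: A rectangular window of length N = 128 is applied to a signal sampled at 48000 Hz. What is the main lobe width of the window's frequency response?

For a rectangular window of length N,
the main lobe width in frequency is 2*f_s/N.
= 2*48000/128 = 750 Hz
This determines the minimum frequency separation for resolving two sinusoids.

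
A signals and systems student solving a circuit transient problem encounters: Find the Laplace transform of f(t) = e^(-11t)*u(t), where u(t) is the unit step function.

Standard Laplace transform pair:
e^(-at)*u(t) <-> 1/(s+a)
With a = 11: L{e^(-11t)*u(t)} = 1/(s+11), ROC: Re(s) > -11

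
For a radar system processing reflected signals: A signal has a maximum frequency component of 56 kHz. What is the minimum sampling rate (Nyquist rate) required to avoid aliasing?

By the Nyquist-Shannon sampling theorem,
the minimum sampling rate (Nyquist rate) must be at least 2 * f_max.
Nyquist rate = 2 * 56 kHz = 112 kHz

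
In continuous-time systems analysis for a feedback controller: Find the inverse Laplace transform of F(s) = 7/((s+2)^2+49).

Standard pair: w/((s+a)^2+w^2) <-> e^(-at)*sin(wt)*u(t)
With a=2, w=7: f(t) = e^(-2t)*sin(7t)*u(t)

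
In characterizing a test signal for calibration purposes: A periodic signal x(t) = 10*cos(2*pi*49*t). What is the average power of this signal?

Average power of A*cos(wt) is A^2/2.
P = 10^2 / 2 = 100/2 = 50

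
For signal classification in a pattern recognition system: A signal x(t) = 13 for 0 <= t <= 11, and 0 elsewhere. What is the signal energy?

Energy = integral of |x(t)|^2 dt over the signal duration
= 13^2 * 11 = 169 * 11 = 1859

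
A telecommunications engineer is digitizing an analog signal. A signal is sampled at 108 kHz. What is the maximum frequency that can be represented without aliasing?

The maximum frequency that can be represented without aliasing
is the Nyquist frequency: f_max = f_s / 2 = 108 kHz / 2 = 54 kHz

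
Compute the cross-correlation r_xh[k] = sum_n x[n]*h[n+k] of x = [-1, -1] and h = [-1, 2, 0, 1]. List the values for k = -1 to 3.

Both sequences indexed from 0 and zero outside their support.
Lags with overlap: k = -1 to 3.
  r_xh[-1] = x[1]*h[0] = 1
  r_xh[0] = x[0]*h[0] + x[1]*h[1] = -1
  r_xh[1] = x[0]*h[1] + x[1]*h[2] = -2
  r_xh[2] = x[0]*h[2] + x[1]*h[3] = -1
  r_xh[3] = x[0]*h[3] = -1
r_xh = [1, -1, -2, -1, -1] (for k = -1, ..., 3)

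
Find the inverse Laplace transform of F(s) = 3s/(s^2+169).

Standard pair: s/(s^2+w^2) <-> cos(wt)*u(t)
With k=3, w=13: f(t) = 3*cos(13t)*u(t)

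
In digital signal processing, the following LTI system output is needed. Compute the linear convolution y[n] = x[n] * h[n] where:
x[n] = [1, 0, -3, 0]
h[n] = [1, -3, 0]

y[n] = sum_k x[k]*h[n-k]. Output length = len(x) + len(h) - 1 = 4 + 3 - 1 = 6.
y[0] = 1*1 = 1
y[1] = 0*1 + 1*-3 = -3
y[2] = -3*1 + 0*-3 + 1*0 = -3
y[3] = 0*1 + -3*-3 + 0*0 = 9
y[4] = 0*-3 + -3*0 = 0
y[5] = 0*0 = 0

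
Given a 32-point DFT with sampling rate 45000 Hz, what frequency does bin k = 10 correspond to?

The frequency of DFT bin k is: f_k = k * f_s / N
f_10 = 10 * 45000 / 32 = 28125/2 Hz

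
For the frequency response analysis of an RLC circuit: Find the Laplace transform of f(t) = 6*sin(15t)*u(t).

Standard pair: sin(wt)*u(t) <-> w/(s^2+w^2)
With w = 15: L{6*sin(15t)*u(t)} = 90/(s^2+225)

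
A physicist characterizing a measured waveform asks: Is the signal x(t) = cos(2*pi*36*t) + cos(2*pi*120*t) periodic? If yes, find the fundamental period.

f1 = 36 Hz, f2 = 120 Hz
Period T1 = 1/36, T2 = 1/120
Ratio T1/T2 = 120/36, which is rational.
The signal is periodic with fundamental period T = 1/GCD(36,120) = 1/12 s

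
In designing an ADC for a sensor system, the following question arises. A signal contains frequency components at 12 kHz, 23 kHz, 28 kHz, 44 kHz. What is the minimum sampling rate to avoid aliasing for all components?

The highest frequency component is f_max = 44 kHz.
Nyquist rate = 2 * f_max = 2 * 44 kHz = 88 kHz.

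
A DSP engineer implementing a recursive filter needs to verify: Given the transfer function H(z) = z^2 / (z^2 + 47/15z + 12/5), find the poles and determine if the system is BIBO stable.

Poles are roots of the denominator: z^2 + 47/15z + 12/5 = 0.
Quadratic formula: z = [-(47/15) +/- sqrt((47/15)^2 - 4*(12/5))] / 2
Discriminant = 2209/225 - 48/5 = 49/225; sqrt = 7/15.
z = (-47/15 +/- 7/15) / 2 => z = -4/3 or z = -9/5.
|p1| = 4/3, |p2| = 9/5.
For BIBO stability, all poles must lie inside the unit circle (|p| < 1).
System is UNSTABLE since at least one |p| >= 1.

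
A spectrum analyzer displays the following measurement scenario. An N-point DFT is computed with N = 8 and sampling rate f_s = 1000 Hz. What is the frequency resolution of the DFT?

DFT frequency resolution = f_s / N
= 1000 / 8 = 125 Hz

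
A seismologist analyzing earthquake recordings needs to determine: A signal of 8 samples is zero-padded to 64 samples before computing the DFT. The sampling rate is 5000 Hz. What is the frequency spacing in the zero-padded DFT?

Original DFT: N = 8, resolution = f_s/N = 5000/8 = 625 Hz
Zero-padded DFT: N = 64, resolution = f_s/N = 5000/64 = 625/8 Hz
Zero-padding interpolates the spectrum (finer frequency grid)
but does NOT improve the true spectral resolution (ability to resolve close frequencies).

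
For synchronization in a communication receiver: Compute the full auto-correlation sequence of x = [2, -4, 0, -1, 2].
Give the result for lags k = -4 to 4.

r_xx[k] = sum_m x[m]*x[m+k], indexed from 0, for k = -4 to 4:
  r_xx[-4] = x[4]*x[0] = 4
  r_xx[-3] = x[3]*x[0] + x[4]*x[1] = -10
  r_xx[-2] = x[2]*x[0] + x[3]*x[1] + x[4]*x[2] = 4
  r_xx[-1] = x[1]*x[0] + x[2]*x[1] + x[3]*x[2] + x[4]*x[3] = -10
  r_xx[0] = x[0]*x[0] + x[1]*x[1] + x[2]*x[2] + x[3]*x[3] + x[4]*x[4] = 25
  r_xx[1] = x[0]*x[1] + x[1]*x[2] + x[2]*x[3] + x[3]*x[4] = -10
  r_xx[2] = x[0]*x[2] + x[1]*x[3] + x[2]*x[4] = 4
  r_xx[3] = x[0]*x[3] + x[1]*x[4] = -10
  r_xx[4] = x[0]*x[4] = 4
r_xx = [4, -10, 4, -10, 25, -10, 4, -10, 4]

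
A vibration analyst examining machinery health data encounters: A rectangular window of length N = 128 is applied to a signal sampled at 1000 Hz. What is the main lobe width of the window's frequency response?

For a rectangular window of length N,
the main lobe width in frequency is 2*f_s/N.
= 2*1000/128 = 125/8 Hz
This determines the minimum frequency separation for resolving two sinusoids.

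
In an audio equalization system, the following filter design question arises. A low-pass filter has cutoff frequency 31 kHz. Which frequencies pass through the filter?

A low-pass filter passes all frequencies below the cutoff frequency 31 kHz and attenuates higher frequencies.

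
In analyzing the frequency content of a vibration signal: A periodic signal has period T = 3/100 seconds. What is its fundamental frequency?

The fundamental frequency is the reciprocal of the period.
f = 1/T = 1/(3/100) = 100/3 Hz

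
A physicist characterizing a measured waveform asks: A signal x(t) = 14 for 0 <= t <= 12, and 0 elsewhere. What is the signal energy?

Energy = integral of |x(t)|^2 dt over the signal duration
= 14^2 * 12 = 196 * 12 = 2352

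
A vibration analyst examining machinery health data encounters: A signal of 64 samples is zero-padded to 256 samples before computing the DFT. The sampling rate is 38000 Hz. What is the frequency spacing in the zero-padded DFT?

Original DFT: N = 64, resolution = f_s/N = 38000/64 = 2375/4 Hz
Zero-padded DFT: N = 256, resolution = f_s/N = 38000/256 = 2375/16 Hz
Zero-padding interpolates the spectrum (finer frequency grid)
but does NOT improve the true spectral resolution (ability to resolve close frequencies).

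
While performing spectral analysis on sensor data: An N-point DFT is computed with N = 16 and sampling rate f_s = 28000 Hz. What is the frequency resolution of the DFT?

DFT frequency resolution = f_s / N
= 28000 / 16 = 1750 Hz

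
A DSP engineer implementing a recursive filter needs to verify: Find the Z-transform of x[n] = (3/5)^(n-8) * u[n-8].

Time-shifting property: if X(z) = Z{x[n]}, then Z{x[n-d]} = z^(-d) * X(z)
X(z) = z/(z - 3/5) for x[n] = (3/5)^n * u[n]
Z{x[n-8]} = z^(-8) * z/(z - 3/5) = z^(-7)/(z - 3/5)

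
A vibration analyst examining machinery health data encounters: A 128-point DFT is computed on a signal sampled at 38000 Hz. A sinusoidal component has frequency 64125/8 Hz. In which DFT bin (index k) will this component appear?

DFT frequency resolution = f_s/N = 38000/128 = 2375/8 Hz
Bin index k = f_signal / resolution = 64125/8 / 2375/8 = 27
The signal frequency 64125/8 Hz falls in DFT bin k = 27.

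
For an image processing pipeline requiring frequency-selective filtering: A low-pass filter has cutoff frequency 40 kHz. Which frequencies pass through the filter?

A low-pass filter passes all frequencies below the cutoff frequency 40 kHz and attenuates higher frequencies.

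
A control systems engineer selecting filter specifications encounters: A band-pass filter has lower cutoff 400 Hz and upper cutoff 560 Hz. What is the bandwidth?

Bandwidth = f_high - f_low
= 560 Hz - 400 Hz = 160 Hz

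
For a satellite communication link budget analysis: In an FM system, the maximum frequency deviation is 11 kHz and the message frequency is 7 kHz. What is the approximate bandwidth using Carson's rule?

Carson's rule: BW = 2*(delta_f + f_m)
= 2*(11 + 7) kHz = 36 kHz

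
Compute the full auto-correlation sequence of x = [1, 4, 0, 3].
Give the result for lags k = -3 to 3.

r_xx[k] = sum_m x[m]*x[m+k], indexed from 0, for k = -3 to 3:
  r_xx[-3] = x[3]*x[0] = 3
  r_xx[-2] = x[2]*x[0] + x[3]*x[1] = 12
  r_xx[-1] = x[1]*x[0] + x[2]*x[1] + x[3]*x[2] = 4
  r_xx[0] = x[0]*x[0] + x[1]*x[1] + x[2]*x[2] + x[3]*x[3] = 26
  r_xx[1] = x[0]*x[1] + x[1]*x[2] + x[2]*x[3] = 4
  r_xx[2] = x[0]*x[2] + x[1]*x[3] = 12
  r_xx[3] = x[0]*x[3] = 3
r_xx = [3, 12, 4, 26, 4, 12, 3]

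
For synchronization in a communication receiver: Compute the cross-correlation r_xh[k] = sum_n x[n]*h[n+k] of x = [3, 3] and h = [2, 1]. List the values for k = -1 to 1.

Both sequences indexed from 0 and zero outside their support.
Lags with overlap: k = -1 to 1.
  r_xh[-1] = x[1]*h[0] = 6
  r_xh[0] = x[0]*h[0] + x[1]*h[1] = 9
  r_xh[1] = x[0]*h[1] = 3
r_xh = [6, 9, 3] (for k = -1, ..., 1)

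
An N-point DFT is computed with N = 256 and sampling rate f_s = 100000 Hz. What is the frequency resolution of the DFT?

DFT frequency resolution = f_s / N
= 100000 / 256 = 3125/8 Hz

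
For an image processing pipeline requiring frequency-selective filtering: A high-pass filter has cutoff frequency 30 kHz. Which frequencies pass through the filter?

A high-pass filter passes all frequencies above the cutoff frequency 30 kHz and attenuates lower frequencies.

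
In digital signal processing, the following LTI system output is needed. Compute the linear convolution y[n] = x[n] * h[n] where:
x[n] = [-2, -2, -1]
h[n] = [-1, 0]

y[n] = sum_k x[k]*h[n-k]. Output length = len(x) + len(h) - 1 = 3 + 2 - 1 = 4.
y[0] = -2*-1 = 2
y[1] = -2*-1 + -2*0 = 2
y[2] = -1*-1 + -2*0 = 1
y[3] = -1*0 = 0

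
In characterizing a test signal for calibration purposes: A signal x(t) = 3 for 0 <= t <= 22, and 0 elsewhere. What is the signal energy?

Energy = integral of |x(t)|^2 dt over the signal duration
= 3^2 * 22 = 9 * 22 = 198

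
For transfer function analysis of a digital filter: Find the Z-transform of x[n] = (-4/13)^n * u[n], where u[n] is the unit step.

The Z-transform of a^n * u[n] is z/(z-a) for |z| > |a|.
Here a = -4/13, so X(z) = z/(z - (-4/13)) = 13z/(13z + 4)
ROC: |z| > 4/13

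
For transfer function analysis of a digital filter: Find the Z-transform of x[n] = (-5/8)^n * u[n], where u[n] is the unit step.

The Z-transform of a^n * u[n] is z/(z-a) for |z| > |a|.
Here a = -5/8, so X(z) = z/(z - (-5/8)) = 8z/(8z + 5)
ROC: |z| > 5/8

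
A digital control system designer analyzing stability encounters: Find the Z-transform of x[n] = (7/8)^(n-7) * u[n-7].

Time-shifting property: if X(z) = Z{x[n]}, then Z{x[n-d]} = z^(-d) * X(z)
X(z) = z/(z - 7/8) for x[n] = (7/8)^n * u[n]
Z{x[n-7]} = z^(-7) * z/(z - 7/8) = z^(-6)/(z - 7/8)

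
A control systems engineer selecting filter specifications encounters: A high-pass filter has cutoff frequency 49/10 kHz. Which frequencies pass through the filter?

A high-pass filter passes all frequencies above the cutoff frequency 49/10 kHz and attenuates lower frequencies.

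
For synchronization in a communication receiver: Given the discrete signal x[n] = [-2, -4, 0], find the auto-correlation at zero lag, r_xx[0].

The auto-correlation at zero lag r_xx[0] equals the signal energy.
r_xx[0] = sum of x[n]^2 = (-2)^2 + (-4)^2 + 0^2
= 4 + 16 + 0 = 20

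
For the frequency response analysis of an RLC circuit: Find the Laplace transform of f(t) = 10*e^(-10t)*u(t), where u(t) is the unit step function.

Standard Laplace transform pair:
e^(-at)*u(t) <-> 1/(s+a)
With a = 10: L{10*e^(-10t)*u(t)} = 10/(s+10), ROC: Re(s) > -10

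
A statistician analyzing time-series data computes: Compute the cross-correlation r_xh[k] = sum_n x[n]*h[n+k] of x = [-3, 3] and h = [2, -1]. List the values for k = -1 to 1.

Both sequences indexed from 0 and zero outside their support.
Lags with overlap: k = -1 to 1.
  r_xh[-1] = x[1]*h[0] = 6
  r_xh[0] = x[0]*h[0] + x[1]*h[1] = -9
  r_xh[1] = x[0]*h[1] = 3
r_xh = [6, -9, 3] (for k = -1, ..., 1)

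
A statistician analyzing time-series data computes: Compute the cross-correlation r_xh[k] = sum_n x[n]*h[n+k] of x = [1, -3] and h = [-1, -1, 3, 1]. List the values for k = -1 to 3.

Both sequences indexed from 0 and zero outside their support.
Lags with overlap: k = -1 to 3.
  r_xh[-1] = x[1]*h[0] = 3
  r_xh[0] = x[0]*h[0] + x[1]*h[1] = 2
  r_xh[1] = x[0]*h[1] + x[1]*h[2] = -10
  r_xh[2] = x[0]*h[2] + x[1]*h[3] = 0
  r_xh[3] = x[0]*h[3] = 1
r_xh = [3, 2, -10, 0, 1] (for k = -1, ..., 3)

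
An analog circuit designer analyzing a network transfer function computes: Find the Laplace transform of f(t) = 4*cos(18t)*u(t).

Standard pair: cos(wt)*u(t) <-> s/(s^2+w^2)
With w = 18: L{4*cos(18t)*u(t)} = 4s/(s^2+324)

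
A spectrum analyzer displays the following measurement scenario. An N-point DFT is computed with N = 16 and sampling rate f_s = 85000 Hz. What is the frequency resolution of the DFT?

DFT frequency resolution = f_s / N
= 85000 / 16 = 10625/2 Hz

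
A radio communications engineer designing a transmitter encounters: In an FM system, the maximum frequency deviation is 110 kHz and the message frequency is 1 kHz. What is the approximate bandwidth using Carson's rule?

Carson's rule: BW = 2*(delta_f + f_m)
= 2*(110 + 1) kHz = 222 kHz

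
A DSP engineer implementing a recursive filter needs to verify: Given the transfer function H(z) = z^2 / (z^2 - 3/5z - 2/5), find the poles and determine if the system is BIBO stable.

Poles are roots of the denominator: z^2 - 3/5z - 2/5 = 0.
Quadratic formula: z = [-(-3/5) +/- sqrt((-3/5)^2 - 4*(-2/5))] / 2
Discriminant = 9/25 + 8/5 = 49/25; sqrt = 7/5.
z = (3/5 +/- 7/5) / 2 => z = 1 or z = -2/5.
|p1| = 1, |p2| = 2/5.
For BIBO stability, all poles must lie inside the unit circle (|p| < 1).
System is UNSTABLE since at least one |p| >= 1.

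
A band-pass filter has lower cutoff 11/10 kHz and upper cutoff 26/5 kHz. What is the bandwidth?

Bandwidth = f_high - f_low
= 26/5 kHz - 11/10 kHz = 41/10 kHz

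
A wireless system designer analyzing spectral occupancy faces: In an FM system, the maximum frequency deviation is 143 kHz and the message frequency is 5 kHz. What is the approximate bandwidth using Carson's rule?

Carson's rule: BW = 2*(delta_f + f_m)
= 2*(143 + 5) kHz = 296 kHz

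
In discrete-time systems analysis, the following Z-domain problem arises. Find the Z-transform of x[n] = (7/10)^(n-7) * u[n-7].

Time-shifting property: if X(z) = Z{x[n]}, then Z{x[n-d]} = z^(-d) * X(z)
X(z) = z/(z - 7/10) for x[n] = (7/10)^n * u[n]
Z{x[n-7]} = z^(-7) * z/(z - 7/10) = z^(-6)/(z - 7/10)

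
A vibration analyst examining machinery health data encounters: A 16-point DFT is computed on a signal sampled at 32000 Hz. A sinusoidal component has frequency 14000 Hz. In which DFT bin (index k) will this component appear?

DFT frequency resolution = f_s/N = 32000/16 = 2000 Hz
Bin index k = f_signal / resolution = 14000 / 2000 = 7
The signal frequency 14000 Hz falls in DFT bin k = 7.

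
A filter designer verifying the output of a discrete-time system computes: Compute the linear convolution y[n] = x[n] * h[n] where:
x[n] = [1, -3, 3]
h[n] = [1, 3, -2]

y[n] = sum_k x[k]*h[n-k]. Output length = len(x) + len(h) - 1 = 3 + 3 - 1 = 5.
y[0] = 1*1 = 1
y[1] = -3*1 + 1*3 = 0
y[2] = 3*1 + -3*3 + 1*-2 = -8
y[3] = 3*3 + -3*-2 = 15
y[4] = 3*-2 = -6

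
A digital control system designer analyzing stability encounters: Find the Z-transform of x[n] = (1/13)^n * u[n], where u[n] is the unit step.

The Z-transform of a^n * u[n] is z/(z-a) for |z| > |a|.
Here a = 1/13, so X(z) = z/(z - (1/13)) = 13z/(13z - 1)
ROC: |z| > 1/13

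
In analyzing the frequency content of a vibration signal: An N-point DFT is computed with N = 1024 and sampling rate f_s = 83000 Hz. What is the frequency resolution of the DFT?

DFT frequency resolution = f_s / N
= 83000 / 1024 = 10375/128 Hz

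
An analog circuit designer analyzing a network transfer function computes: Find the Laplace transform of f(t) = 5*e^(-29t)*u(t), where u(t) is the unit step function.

Standard Laplace transform pair:
e^(-at)*u(t) <-> 1/(s+a)
With a = 29: L{5*e^(-29t)*u(t)} = 5/(s+29), ROC: Re(s) > -29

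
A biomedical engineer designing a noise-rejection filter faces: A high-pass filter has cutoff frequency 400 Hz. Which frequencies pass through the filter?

A high-pass filter passes all frequencies above the cutoff frequency 400 Hz and attenuates lower frequencies.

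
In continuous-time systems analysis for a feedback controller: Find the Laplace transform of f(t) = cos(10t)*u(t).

Standard pair: cos(wt)*u(t) <-> s/(s^2+w^2)
With w = 10: L{cos(10t)*u(t)} = s/(s^2+100)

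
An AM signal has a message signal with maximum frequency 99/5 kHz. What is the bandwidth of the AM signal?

In AM (double-sideband), the bandwidth is twice the message frequency.
BW = 2 * f_m = 2 * 99/5 kHz = 198/5 kHz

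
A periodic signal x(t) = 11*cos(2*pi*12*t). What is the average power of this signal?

Average power of A*cos(wt) is A^2/2.
P = 11^2 / 2 = 121/2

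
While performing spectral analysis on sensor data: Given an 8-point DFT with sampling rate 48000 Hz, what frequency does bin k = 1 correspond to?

The frequency of DFT bin k is: f_k = k * f_s / N
f_1 = 1 * 48000 / 8 = 6000 Hz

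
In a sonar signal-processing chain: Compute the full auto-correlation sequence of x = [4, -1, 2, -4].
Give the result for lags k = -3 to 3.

r_xx[k] = sum_m x[m]*x[m+k], indexed from 0, for k = -3 to 3:
  r_xx[-3] = x[3]*x[0] = -16
  r_xx[-2] = x[2]*x[0] + x[3]*x[1] = 12
  r_xx[-1] = x[1]*x[0] + x[2]*x[1] + x[3]*x[2] = -14
  r_xx[0] = x[0]*x[0] + x[1]*x[1] + x[2]*x[2] + x[3]*x[3] = 37
  r_xx[1] = x[0]*x[1] + x[1]*x[2] + x[2]*x[3] = -14
  r_xx[2] = x[0]*x[2] + x[1]*x[3] = 12
  r_xx[3] = x[0]*x[3] = -16
r_xx = [-16, 12, -14, 37, -14, 12, -16]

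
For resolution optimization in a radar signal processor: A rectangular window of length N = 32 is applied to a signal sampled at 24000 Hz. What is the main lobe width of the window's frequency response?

For a rectangular window of length N,
the main lobe width in frequency is 2*f_s/N.
= 2*24000/32 = 1500 Hz
This determines the minimum frequency separation for resolving two sinusoids.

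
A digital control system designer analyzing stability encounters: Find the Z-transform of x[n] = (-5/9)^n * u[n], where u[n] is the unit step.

The Z-transform of a^n * u[n] is z/(z-a) for |z| > |a|.
Here a = -5/9, so X(z) = z/(z - (-5/9)) = 9z/(9z + 5)
ROC: |z| > 5/9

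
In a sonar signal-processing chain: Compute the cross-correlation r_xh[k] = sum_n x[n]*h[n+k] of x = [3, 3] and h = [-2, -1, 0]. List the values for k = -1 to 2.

Both sequences indexed from 0 and zero outside their support.
Lags with overlap: k = -1 to 2.
  r_xh[-1] = x[1]*h[0] = -6
  r_xh[0] = x[0]*h[0] + x[1]*h[1] = -9
  r_xh[1] = x[0]*h[1] + x[1]*h[2] = -3
  r_xh[2] = x[0]*h[2] = 0
r_xh = [-6, -9, -3, 0] (for k = -1, ..., 2)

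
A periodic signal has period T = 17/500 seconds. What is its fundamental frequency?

The fundamental frequency is the reciprocal of the period.
f = 1/T = 1/(17/500) = 500/17 Hz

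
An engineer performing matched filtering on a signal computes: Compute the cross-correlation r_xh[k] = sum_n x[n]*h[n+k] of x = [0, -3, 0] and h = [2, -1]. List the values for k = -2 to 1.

Both sequences indexed from 0 and zero outside their support.
Lags with overlap: k = -2 to 1.
  r_xh[-2] = x[2]*h[0] = 0
  r_xh[-1] = x[1]*h[0] + x[2]*h[1] = -6
  r_xh[0] = x[0]*h[0] + x[1]*h[1] = 3
  r_xh[1] = x[0]*h[1] = 0
r_xh = [0, -6, 3, 0] (for k = -2, ..., 1)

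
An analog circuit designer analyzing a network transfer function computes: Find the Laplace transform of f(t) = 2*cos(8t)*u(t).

Standard pair: cos(wt)*u(t) <-> s/(s^2+w^2)
With w = 8: L{2*cos(8t)*u(t)} = 2s/(s^2+64)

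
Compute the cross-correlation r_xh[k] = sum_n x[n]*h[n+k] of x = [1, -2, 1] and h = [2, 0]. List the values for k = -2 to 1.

Both sequences indexed from 0 and zero outside their support.
Lags with overlap: k = -2 to 1.
  r_xh[-2] = x[2]*h[0] = 2
  r_xh[-1] = x[1]*h[0] + x[2]*h[1] = -4
  r_xh[0] = x[0]*h[0] + x[1]*h[1] = 2
  r_xh[1] = x[0]*h[1] = 0
r_xh = [2, -4, 2, 0] (for k = -2, ..., 1)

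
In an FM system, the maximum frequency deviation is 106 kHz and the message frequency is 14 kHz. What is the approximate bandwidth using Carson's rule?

Carson's rule: BW = 2*(delta_f + f_m)
= 2*(106 + 14) kHz = 240 kHz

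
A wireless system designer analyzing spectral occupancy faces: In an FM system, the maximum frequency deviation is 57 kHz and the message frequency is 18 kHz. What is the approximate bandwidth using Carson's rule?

Carson's rule: BW = 2*(delta_f + f_m)
= 2*(57 + 18) kHz = 150 kHz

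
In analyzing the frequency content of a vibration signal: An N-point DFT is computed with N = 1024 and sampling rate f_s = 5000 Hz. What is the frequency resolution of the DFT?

DFT frequency resolution = f_s / N
= 5000 / 1024 = 625/128 Hz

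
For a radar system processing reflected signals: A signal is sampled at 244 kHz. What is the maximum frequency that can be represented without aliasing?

The maximum frequency that can be represented without aliasing
is the Nyquist frequency: f_max = f_s / 2 = 244 kHz / 2 = 122 kHz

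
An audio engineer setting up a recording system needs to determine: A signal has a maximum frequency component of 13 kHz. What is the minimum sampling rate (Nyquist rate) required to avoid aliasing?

By the Nyquist-Shannon sampling theorem,
the minimum sampling rate (Nyquist rate) must be at least 2 * f_max.
Nyquist rate = 2 * 13 kHz = 26 kHz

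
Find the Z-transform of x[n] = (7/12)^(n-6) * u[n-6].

Time-shifting property: if X(z) = Z{x[n]}, then Z{x[n-d]} = z^(-d) * X(z)
X(z) = z/(z - 7/12) for x[n] = (7/12)^n * u[n]
Z{x[n-6]} = z^(-6) * z/(z - 7/12) = z^(-5)/(z - 7/12)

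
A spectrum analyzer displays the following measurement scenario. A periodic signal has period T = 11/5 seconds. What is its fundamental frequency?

The fundamental frequency is the reciprocal of the period.
f = 1/T = 1/(11/5) = 5/11 Hz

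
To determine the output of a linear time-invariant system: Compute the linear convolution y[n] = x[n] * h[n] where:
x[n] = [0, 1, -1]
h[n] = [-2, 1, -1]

y[n] = sum_k x[k]*h[n-k]. Output length = len(x) + len(h) - 1 = 3 + 3 - 1 = 5.
y[0] = 0*-2 = 0
y[1] = 1*-2 + 0*1 = -2
y[2] = -1*-2 + 1*1 + 0*-1 = 3
y[3] = -1*1 + 1*-1 = -2
y[4] = -1*-1 = 1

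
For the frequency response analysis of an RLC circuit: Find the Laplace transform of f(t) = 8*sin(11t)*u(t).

Standard pair: sin(wt)*u(t) <-> w/(s^2+w^2)
With w = 11: L{8*sin(11t)*u(t)} = 88/(s^2+121)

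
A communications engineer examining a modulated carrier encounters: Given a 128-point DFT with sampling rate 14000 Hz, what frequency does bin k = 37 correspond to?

The frequency of DFT bin k is: f_k = k * f_s / N
f_37 = 37 * 14000 / 128 = 32375/8 Hz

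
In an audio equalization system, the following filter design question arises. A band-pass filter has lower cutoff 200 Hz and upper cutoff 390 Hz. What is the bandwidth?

Bandwidth = f_high - f_low
= 390 Hz - 200 Hz = 190 Hz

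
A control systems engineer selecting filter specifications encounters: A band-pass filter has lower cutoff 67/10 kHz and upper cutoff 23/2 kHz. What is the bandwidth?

Bandwidth = f_high - f_low
= 23/2 kHz - 67/10 kHz = 24/5 kHz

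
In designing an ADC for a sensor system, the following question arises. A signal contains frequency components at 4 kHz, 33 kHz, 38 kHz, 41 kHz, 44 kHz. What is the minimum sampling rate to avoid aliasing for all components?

The highest frequency component is f_max = 44 kHz.
Nyquist rate = 2 * f_max = 2 * 44 kHz = 88 kHz.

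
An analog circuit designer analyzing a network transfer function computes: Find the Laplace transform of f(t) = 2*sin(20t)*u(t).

Standard pair: sin(wt)*u(t) <-> w/(s^2+w^2)
With w = 20: L{2*sin(20t)*u(t)} = 40/(s^2+400)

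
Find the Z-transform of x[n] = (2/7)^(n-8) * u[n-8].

Time-shifting property: if X(z) = Z{x[n]}, then Z{x[n-d]} = z^(-d) * X(z)
X(z) = z/(z - 2/7) for x[n] = (2/7)^n * u[n]
Z{x[n-8]} = z^(-8) * z/(z - 2/7) = z^(-7)/(z - 2/7)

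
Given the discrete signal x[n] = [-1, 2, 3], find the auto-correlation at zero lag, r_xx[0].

The auto-correlation at zero lag r_xx[0] equals the signal energy.
r_xx[0] = sum of x[n]^2 = (-1)^2 + 2^2 + 3^2
= 1 + 4 + 9 = 14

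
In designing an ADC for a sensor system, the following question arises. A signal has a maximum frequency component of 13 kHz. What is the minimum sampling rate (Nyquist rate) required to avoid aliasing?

By the Nyquist-Shannon sampling theorem,
the minimum sampling rate (Nyquist rate) must be at least 2 * f_max.
Nyquist rate = 2 * 13 kHz = 26 kHz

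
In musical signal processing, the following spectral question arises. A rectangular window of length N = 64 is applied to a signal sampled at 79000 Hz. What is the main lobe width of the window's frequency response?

For a rectangular window of length N,
the main lobe width in frequency is 2*f_s/N.
= 2*79000/64 = 9875/4 Hz
This determines the minimum frequency separation for resolving two sinusoids.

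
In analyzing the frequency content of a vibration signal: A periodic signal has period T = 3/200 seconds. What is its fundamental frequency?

The fundamental frequency is the reciprocal of the period.
f = 1/T = 1/(3/200) = 200/3 Hz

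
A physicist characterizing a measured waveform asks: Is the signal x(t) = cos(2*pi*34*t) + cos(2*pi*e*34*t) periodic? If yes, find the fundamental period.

f1 = 34 Hz, f2 = 34*e Hz
Ratio f2/f1 = e, which is irrational.
Since the frequency ratio is irrational, no common period exists.
The signal is not periodic.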